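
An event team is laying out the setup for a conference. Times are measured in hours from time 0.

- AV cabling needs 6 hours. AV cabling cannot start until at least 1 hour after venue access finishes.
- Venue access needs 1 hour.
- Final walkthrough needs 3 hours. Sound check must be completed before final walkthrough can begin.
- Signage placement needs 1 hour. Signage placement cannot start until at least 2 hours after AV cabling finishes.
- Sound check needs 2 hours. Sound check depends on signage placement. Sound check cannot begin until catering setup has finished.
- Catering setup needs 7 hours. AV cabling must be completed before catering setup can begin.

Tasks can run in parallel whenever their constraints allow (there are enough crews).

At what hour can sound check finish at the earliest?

Venue access can start immediately at hour 0; it finishes at hour 1.
AV cabling waits on venue access (finishes hour 1, plus 1-hour gap → hour 2), so it starts at hour 2 and finishes at 2 + 6 = hour 8.
After AV cabling (finishes hour 8), catering setup can start at hour 8 and finishes at hour 15.
Signage placement waits on AV cabling (finishes hour 8, plus 2-hour gap → hour 10), so it starts at hour 10 and finishes at 10 + 1 = hour 11.
Sound check needs all of signage placement (finishes hour 11); catering setup (finishes hour 15). That puts its earliest start at hour 15; it finishes at 15 + 2 = hour 17.

17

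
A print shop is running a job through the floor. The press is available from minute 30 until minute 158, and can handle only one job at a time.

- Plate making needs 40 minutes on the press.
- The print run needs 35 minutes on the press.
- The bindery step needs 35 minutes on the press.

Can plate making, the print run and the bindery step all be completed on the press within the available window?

Yes

The press window is 158 − 30 = 128 minutes.
Running back to back, the jobs need 40 + 35 + 35 = 110 minutes on the press.
Since 110 ≤ 128, they fit within the window.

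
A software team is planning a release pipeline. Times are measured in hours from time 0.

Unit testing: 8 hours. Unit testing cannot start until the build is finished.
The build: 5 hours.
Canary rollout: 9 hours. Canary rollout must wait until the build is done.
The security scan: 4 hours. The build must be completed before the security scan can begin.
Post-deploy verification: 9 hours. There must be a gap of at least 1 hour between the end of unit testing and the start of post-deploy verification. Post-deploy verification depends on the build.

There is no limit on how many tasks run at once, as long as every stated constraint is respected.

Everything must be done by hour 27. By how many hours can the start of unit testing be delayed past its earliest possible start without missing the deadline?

4

The build can start immediately at hour 0; it finishes at hour 5.
Unit testing waits on the build (finishes hour 5), so it starts at hour 5 and finishes at 5 + 8 = hour 13.

Working backward from the deadline:
Nothing follows post-deploy verification; the deadline of hour 27 is its only limit. It must start by 27 − 9 = hour 18.
Unit testing must finish before post-deploy verification (must start by hour 18, minus 1-hour gap → hour 17). With an 8-hour duration, unit testing must start by 17 − 8 = hour 9.
So unit testing can start as early as hour 5 and as late as hour 9, giving 9 − 5 = 4 hours of slack.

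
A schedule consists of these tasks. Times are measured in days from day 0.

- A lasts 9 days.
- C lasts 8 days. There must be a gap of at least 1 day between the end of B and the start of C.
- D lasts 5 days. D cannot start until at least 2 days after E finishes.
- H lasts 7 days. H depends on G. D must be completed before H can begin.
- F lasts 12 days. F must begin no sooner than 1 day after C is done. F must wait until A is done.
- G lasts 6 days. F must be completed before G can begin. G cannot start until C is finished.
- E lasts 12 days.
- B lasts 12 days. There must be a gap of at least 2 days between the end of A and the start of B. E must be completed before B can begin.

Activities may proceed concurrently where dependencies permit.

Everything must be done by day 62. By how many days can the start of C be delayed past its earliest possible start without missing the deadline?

3

E can start immediately at day 0; it finishes at day 12.
Nothing blocks A, so it runs from day 0 to day 9.
For B: A (finishes day 9, plus 2-day gap → day 11); E (finishes day 12). Taking the maximum gives a start of day 12, and it finishes at 12 + 12 = day 24.
After B (finishes day 24, plus 1-day gap → day 25), C can start at day 25 and finishes at day 33.

Working backward from the deadline:
Nothing follows H; the deadline of day 62 is its only limit. It must start by 62 − 7 = day 55.
G must finish before H (must start by day 55). With a 6-day duration, G must start by 55 − 6 = day 49.
Since G (must start by day 49) depends on it, F must finish by day 49. Backing off its 12-day duration gives a latest start of day 37.
C must finish in time for F (must start by day 37, minus 1-day gap → day 36); G (must start by day 49). The tightest is day 36, so C must start by 36 − 8 = day 28.
So C can start as early as day 25 and as late as day 28, giving 28 − 25 = 3 days of slack.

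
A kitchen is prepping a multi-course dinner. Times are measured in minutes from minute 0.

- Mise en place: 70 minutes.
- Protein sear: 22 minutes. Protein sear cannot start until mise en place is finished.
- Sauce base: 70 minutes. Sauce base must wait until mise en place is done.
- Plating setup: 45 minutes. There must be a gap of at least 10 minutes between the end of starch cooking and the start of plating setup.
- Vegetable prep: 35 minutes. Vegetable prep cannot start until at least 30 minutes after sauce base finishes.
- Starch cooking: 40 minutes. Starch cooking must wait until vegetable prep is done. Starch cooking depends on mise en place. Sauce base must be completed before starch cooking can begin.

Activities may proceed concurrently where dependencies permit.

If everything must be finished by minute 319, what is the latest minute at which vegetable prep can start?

189

Plating setup has no dependents, so it just needs to finish by minute 319. Starting by 319 − 45 = minute 274 achieves that.
Starch cooking feeds into plating setup (must start by minute 274, minus 10-minute gap → minute 264); so starch cooking must finish by minute 264 and therefore start by minute 224.
Since starch cooking (must start by minute 224) depends on it, vegetable prep must finish by minute 224. Backing off its 35-minute duration gives a latest start of minute 189.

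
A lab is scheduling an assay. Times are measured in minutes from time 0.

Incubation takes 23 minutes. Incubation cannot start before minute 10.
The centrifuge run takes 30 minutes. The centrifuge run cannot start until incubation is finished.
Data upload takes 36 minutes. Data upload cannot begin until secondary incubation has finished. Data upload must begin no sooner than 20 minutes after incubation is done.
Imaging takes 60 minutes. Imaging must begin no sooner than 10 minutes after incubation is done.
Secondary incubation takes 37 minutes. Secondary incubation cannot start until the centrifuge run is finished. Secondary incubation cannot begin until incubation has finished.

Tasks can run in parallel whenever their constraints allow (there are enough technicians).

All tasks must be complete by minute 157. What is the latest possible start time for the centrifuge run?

54

Data upload has no dependents, so it just needs to finish by minute 157. Starting by 157 − 36 = minute 121 achieves that.
Since data upload (must start by minute 121) depends on it, secondary incubation must finish by minute 121. Backing off its 37-minute duration gives a latest start of minute 84.
The centrifuge run must finish before secondary incubation (must start by minute 84). With a 30-minute duration, the centrifuge run must start by 84 − 30 = minute 54.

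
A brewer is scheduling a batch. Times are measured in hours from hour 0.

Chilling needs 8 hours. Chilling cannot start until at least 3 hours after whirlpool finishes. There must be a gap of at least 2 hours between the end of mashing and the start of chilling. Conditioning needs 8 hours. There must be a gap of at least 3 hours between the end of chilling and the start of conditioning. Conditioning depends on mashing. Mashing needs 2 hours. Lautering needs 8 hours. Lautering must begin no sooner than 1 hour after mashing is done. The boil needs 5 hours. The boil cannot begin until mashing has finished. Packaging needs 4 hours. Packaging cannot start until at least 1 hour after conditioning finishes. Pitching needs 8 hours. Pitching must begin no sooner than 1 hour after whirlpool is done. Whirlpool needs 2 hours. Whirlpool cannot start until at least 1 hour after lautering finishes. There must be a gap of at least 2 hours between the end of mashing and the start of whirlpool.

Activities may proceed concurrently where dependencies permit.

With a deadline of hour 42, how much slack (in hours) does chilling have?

Mashing can start immediately at hour 0; it finishes at hour 2.
After mashing (finishes hour 2, plus 1-hour gap → hour 3), lautering can start at hour 3 and finishes at hour 11.
Whirlpool has to wait for lautering (finishes hour 11, plus 1-hour gap → hour 12); mashing (finishes hour 2, plus 2-hour gap → hour 4). The latest of these is hour 12, so whirlpool runs hour 12 to 12 + 2 = hour 14.
Chilling cannot start until whirlpool (finishes hour 14, plus 3-hour gap → hour 17); mashing (finishes hour 2, plus 2-hour gap → hour 4). The controlling bound is hour 17, so chilling finishes at 17 + 8 = hour 25.

Working backward from the deadline:
Packaging has no dependents, so it just needs to finish by hour 42. Starting by 42 − 4 = hour 38 achieves that.
Conditioning feeds into packaging (must start by hour 38, minus 1-hour gap → hour 37); so conditioning must finish by hour 37 and therefore start by hour 29.
Chilling has to be done before conditioning (must start by hour 29, minus 3-hour gap → hour 26). That means finishing by hour 26, i.e. starting by 26 − 8 = hour 18.
So chilling can start as early as hour 17 and as late as hour 18, giving 18 − 17 = 1 hour of slack.

1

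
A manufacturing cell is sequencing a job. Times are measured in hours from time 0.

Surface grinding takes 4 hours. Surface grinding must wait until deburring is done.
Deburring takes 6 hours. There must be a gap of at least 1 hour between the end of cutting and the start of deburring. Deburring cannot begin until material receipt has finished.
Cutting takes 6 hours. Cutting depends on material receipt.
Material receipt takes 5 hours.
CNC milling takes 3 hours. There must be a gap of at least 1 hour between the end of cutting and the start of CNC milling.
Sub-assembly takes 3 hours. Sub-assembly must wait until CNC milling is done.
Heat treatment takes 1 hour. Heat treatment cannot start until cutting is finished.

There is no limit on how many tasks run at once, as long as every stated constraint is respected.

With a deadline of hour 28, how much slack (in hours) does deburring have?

Material receipt has no prerequisites, so it starts at hour 0 and finishes at hour 5.
After material receipt (finishes hour 5), cutting can start at hour 5 and finishes at hour 11.
For deburring: cutting (finishes hour 11, plus 1-hour gap → hour 12); material receipt (finishes hour 5). Taking the maximum gives a start of hour 12, and it finishes at 12 + 6 = hour 18.

Working backward from the deadline:
To finish by hour 28, surface grinding (duration 4) must start no later than hour 24.
Deburring has to be done before surface grinding (must start by hour 24). That means finishing by hour 24, i.e. starting by 24 − 6 = hour 18.
So deburring can start as early as hour 12 and as late as hour 18, giving 18 − 12 = 6 hours of slack.

6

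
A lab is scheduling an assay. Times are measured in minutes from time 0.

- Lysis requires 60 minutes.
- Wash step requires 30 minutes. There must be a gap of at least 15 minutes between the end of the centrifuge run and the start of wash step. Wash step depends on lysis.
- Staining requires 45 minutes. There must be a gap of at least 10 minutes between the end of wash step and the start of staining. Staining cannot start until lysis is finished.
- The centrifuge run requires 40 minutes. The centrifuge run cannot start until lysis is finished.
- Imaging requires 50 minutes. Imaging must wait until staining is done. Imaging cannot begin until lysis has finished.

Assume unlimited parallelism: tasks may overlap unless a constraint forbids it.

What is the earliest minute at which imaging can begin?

Lysis has no prerequisites, so it starts at minute 0 and finishes at minute 60.
The centrifuge run waits on lysis (finishes minute 60), so it starts at minute 60 and finishes at 60 + 40 = minute 100.
Wash step has to wait for the centrifuge run (finishes minute 100, plus 15-minute gap → minute 115); lysis (finishes minute 60). The latest of these is minute 115, so wash step runs minute 115 to 115 + 30 = minute 145.
Staining needs all of wash step (finishes minute 145, plus 10-minute gap → minute 155); lysis (finishes minute 60). That puts its earliest start at minute 155; it finishes at 155 + 45 = minute 200.
Imaging waits on staining (finishes minute 200); lysis (finishes minute 60). The latest of these is minute 200, which is the earliest imaging can start.

200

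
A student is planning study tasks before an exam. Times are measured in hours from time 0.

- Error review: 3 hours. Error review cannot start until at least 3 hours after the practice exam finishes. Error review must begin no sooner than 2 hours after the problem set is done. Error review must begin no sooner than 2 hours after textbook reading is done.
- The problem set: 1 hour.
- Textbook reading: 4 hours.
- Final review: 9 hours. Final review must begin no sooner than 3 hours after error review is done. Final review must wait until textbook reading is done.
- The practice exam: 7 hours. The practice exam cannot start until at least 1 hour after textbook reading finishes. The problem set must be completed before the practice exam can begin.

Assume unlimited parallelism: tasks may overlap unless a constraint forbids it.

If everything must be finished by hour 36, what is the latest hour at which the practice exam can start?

11

Final review must finish by hour 36; it takes 9 hours, so it must start by 36 − 9 = hour 27.
Error review feeds into final review (must start by hour 27, minus 3-hour gap → hour 24); so error review must finish by hour 24 and therefore start by hour 21.
The practice exam feeds into error review (must start by hour 21, minus 3-hour gap → hour 18); so the practice exam must finish by hour 18 and therefore start by hour 11.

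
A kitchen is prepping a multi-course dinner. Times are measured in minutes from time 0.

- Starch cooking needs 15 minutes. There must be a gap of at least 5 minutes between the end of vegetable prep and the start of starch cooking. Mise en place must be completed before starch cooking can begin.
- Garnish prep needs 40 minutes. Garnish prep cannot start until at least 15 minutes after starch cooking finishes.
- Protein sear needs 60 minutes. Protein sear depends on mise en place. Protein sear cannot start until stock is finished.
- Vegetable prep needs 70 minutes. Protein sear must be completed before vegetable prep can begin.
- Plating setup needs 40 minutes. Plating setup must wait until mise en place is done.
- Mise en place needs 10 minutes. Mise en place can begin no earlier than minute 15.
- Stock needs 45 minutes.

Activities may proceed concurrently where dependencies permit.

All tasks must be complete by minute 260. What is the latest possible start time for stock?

Nothing follows garnish prep; the deadline of minute 260 is its only limit. It must start by 260 − 40 = minute 220.
Starch cooking must finish before garnish prep (must start by minute 220, minus 15-minute gap → minute 205). With a 15-minute duration, starch cooking must start by 205 − 15 = minute 190.
Since starch cooking (must start by minute 190, minus 5-minute gap → minute 185) depends on it, vegetable prep must finish by minute 185. Backing off its 70-minute duration gives a latest start of minute 115.
Protein sear must finish before vegetable prep (must start by minute 115). With a 60-minute duration, protein sear must start by 115 − 60 = minute 55.
Stock must finish before protein sear (must start by minute 55). With a 45-minute duration, stock must start by 55 − 45 = minute 10.

10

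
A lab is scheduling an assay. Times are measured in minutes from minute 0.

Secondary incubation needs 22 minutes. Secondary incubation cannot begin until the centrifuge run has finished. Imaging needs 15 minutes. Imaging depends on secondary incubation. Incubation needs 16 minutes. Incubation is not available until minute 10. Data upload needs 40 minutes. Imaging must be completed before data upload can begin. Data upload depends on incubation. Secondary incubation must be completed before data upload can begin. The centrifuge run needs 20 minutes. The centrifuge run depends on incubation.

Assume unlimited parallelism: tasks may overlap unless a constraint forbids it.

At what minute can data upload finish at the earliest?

After its own release at minute 10, incubation can start at minute 10 and finishes at minute 26.
After incubation (finishes minute 26), the centrifuge run can start at minute 26 and finishes at minute 46.
Secondary incubation cannot begin until the centrifuge run (finishes minute 46). It runs from minute 46 to 46 + 22 = minute 68.
Imaging waits on secondary incubation (finishes minute 68), so it starts at minute 68 and finishes at 68 + 15 = minute 83.
For data upload: imaging (finishes minute 83); incubation (finishes minute 26); secondary incubation (finishes minute 68). Taking the maximum gives a start of minute 83, and it finishes at 83 + 40 = minute 123.

123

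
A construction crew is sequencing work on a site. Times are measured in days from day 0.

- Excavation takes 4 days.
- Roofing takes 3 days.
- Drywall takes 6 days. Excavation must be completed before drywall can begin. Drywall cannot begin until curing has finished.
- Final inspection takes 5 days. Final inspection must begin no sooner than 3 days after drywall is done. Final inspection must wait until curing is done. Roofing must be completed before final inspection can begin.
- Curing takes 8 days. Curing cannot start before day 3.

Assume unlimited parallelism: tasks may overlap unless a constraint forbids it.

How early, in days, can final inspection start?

20

Nothing blocks roofing, so it runs from day 0 to day 3.
Curing waits on its own release at day 3, so it starts at day 3 and finishes at 3 + 8 = day 11.
Nothing blocks excavation, so it runs from day 0 to day 4.
Drywall needs all of excavation (finishes day 4); curing (finishes day 11). That puts its earliest start at day 11; it finishes at 11 + 6 = day 17.
Final inspection waits on drywall (finishes day 17, plus 3-day gap → day 20); curing (finishes day 11); roofing (finishes day 3). The latest of these is day 20, which is the earliest final inspection can start.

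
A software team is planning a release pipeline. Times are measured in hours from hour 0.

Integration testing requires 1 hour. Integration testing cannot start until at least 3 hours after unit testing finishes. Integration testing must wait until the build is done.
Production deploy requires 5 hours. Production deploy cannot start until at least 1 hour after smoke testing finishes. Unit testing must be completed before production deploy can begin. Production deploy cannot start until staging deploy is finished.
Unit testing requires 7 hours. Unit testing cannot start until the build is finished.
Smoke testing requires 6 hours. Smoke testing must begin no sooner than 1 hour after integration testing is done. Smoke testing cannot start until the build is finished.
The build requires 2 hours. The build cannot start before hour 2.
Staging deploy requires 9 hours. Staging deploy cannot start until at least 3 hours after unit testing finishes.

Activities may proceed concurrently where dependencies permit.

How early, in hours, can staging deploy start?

14

The build cannot begin until its own release at hour 2. It runs from hour 2 to 2 + 2 = hour 4.
Unit testing waits on the build (finishes hour 4), so it starts at hour 4 and finishes at 4 + 7 = hour 11.
Staging deploy waits on unit testing (finishes hour 11, plus 3-hour gap → hour 14), so the earliest it can start is hour 14.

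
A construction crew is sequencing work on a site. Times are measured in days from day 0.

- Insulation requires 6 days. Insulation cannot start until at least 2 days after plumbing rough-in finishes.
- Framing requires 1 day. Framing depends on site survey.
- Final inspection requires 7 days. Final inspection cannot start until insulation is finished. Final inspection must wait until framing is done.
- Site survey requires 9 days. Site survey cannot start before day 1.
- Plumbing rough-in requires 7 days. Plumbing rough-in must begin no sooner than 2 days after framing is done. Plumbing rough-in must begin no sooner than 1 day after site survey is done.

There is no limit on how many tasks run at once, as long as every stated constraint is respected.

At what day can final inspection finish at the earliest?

35

After its own release at day 1, site survey can start at day 1 and finishes at day 10.
Framing waits on site survey (finishes day 10), so it starts at day 10 and finishes at 10 + 1 = day 11.
Plumbing rough-in has to wait for framing (finishes day 11, plus 2-day gap → day 13); site survey (finishes day 10, plus 1-day gap → day 11). The latest of these is day 13, so plumbing rough-in runs day 13 to 13 + 7 = day 20.
Insulation waits on plumbing rough-in (finishes day 20, plus 2-day gap → day 22), so it starts at day 22 and finishes at 22 + 6 = day 28.
Final inspection needs all of insulation (finishes day 28); framing (finishes day 11). That puts its earliest start at day 28; it finishes at 28 + 7 = day 35.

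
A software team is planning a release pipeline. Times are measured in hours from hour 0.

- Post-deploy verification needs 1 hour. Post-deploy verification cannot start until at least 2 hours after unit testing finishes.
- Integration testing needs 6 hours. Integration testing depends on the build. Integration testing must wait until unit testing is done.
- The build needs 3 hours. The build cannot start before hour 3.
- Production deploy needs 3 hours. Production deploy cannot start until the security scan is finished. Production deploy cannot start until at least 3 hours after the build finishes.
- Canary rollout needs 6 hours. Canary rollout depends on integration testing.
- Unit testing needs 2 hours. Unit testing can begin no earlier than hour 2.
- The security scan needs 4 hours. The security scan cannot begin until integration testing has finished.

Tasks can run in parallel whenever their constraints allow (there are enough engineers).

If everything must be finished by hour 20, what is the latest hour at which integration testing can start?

7

Production deploy must finish by hour 20; it takes 3 hours, so it must start by 20 − 3 = hour 17.
The security scan feeds into production deploy (must start by hour 17); so the security scan must finish by hour 17 and therefore start by hour 13.
Canary rollout has no dependents, so it just needs to finish by hour 20. Starting by 20 − 6 = hour 14 achieves that.
For integration testing: the security scan (must start by hour 13); canary rollout (must start by hour 14). The most restrictive is hour 13; with a 6-hour duration, integration testing must start by hour 7.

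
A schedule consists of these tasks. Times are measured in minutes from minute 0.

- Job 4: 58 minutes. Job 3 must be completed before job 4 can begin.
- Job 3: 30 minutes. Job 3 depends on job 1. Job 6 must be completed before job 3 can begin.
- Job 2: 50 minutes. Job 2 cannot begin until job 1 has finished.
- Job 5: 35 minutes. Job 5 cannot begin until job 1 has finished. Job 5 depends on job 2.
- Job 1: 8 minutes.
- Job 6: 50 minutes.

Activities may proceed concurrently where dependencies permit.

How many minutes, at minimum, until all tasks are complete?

138

Job 6 can start immediately at minute 0; it finishes at minute 50.
Job 1 can start immediately at minute 0; it finishes at minute 8.
Job 3 has to wait for job 1 (finishes minute 8); job 6 (finishes minute 50). The latest of these is minute 50, so job 3 runs minute 50 to 50 + 30 = minute 80.
Job 4 waits on job 3 (finishes minute 80), so it starts at minute 80 and finishes at 80 + 58 = minute 138.
Job 2 cannot begin until job 1 (finishes minute 8). It runs from minute 8 to 8 + 50 = minute 58.
Job 5 needs all of job 1 (finishes minute 8); job 2 (finishes minute 58). That puts its earliest start at minute 58; it finishes at 58 + 35 = minute 93.
All tasks are finished once the last one completes. Finish times: Job 1 at 8, Job 2 at 58, Job 3 at 80, Job 4 at 138, Job 5 at 93, Job 6 at 50. The latest is minute 138.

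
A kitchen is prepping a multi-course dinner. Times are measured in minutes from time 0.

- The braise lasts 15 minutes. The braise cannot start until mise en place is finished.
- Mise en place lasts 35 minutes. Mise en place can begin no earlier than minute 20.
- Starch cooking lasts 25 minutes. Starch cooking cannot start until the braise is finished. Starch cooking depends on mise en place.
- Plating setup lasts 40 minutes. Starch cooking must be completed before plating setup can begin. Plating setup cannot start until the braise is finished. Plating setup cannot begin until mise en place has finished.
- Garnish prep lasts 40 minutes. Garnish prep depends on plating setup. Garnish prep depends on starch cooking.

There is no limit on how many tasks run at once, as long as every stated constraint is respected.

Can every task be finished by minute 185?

Mise en place cannot begin until its own release at minute 20. It runs from minute 20 to 20 + 35 = minute 55.
The braise cannot begin until mise en place (finishes minute 55). It runs from minute 55 to 55 + 15 = minute 70.
Starch cooking needs all of the braise (finishes minute 70); mise en place (finishes minute 55). That puts its earliest start at minute 70; it finishes at 70 + 25 = minute 95.
For plating setup: starch cooking (finishes minute 95); the braise (finishes minute 70); mise en place (finishes minute 55). Taking the maximum gives a start of minute 95, and it finishes at 95 + 40 = minute 135.
For garnish prep: plating setup (finishes minute 135); starch cooking (finishes minute 95). Taking the maximum gives a start of minute 135, and it finishes at 135 + 40 = minute 175.
Every task is finished by minute 175, which is no later than the deadline of 185, so the schedule is feasible.

Yes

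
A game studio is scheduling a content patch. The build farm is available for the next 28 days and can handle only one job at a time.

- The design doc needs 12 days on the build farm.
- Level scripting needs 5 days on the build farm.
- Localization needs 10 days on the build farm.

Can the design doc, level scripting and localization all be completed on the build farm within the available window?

Running back to back, the jobs need 12 + 5 + 10 = 27 days on the build farm.
Since 27 ≤ 28, they fit within the window.

Yes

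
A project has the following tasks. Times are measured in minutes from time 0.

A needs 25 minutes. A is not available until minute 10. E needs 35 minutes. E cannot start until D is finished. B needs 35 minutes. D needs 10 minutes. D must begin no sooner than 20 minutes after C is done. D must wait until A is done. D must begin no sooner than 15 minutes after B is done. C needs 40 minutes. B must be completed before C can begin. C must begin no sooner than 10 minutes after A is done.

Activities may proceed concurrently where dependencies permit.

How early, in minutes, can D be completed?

B can start immediately at minute 0; it finishes at minute 35.
A cannot begin until its own release at minute 10. It runs from minute 10 to 10 + 25 = minute 35.
C cannot start until B (finishes minute 35); A (finishes minute 35, plus 10-minute gap → minute 45). The controlling bound is minute 45, so C finishes at 45 + 40 = minute 85.
D cannot start until C (finishes minute 85, plus 20-minute gap → minute 105); A (finishes minute 35); B (finishes minute 35, plus 15-minute gap → minute 50). The controlling bound is minute 105, so D finishes at 105 + 10 = minute 115.

115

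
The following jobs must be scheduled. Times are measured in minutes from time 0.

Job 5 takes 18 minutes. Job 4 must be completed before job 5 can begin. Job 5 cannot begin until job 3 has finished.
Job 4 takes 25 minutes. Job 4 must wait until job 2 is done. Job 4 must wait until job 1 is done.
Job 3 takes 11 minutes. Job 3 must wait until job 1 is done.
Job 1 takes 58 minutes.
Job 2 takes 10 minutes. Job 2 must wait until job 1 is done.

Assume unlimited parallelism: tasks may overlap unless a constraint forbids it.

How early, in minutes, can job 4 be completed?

93

Job 1 has no prerequisites, so it starts at minute 0 and finishes at minute 58.
Job 2 cannot begin until job 1 (finishes minute 58). It runs from minute 58 to 58 + 10 = minute 68.
Job 4 has to wait for job 2 (finishes minute 68); job 1 (finishes minute 58). The latest of these is minute 68, so job 4 runs minute 68 to 68 + 25 = minute 93.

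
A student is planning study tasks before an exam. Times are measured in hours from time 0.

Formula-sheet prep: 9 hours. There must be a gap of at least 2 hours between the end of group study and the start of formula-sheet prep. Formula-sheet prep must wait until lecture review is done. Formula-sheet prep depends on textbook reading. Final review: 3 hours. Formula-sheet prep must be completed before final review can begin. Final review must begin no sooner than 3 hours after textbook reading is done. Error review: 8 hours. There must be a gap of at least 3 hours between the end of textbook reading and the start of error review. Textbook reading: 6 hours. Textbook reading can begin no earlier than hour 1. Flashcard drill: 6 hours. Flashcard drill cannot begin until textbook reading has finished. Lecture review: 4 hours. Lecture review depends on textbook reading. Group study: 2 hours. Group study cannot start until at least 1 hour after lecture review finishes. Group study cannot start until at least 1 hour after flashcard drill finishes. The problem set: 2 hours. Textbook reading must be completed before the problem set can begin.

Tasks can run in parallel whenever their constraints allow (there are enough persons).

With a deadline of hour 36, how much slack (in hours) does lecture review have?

8

After its own release at hour 1, textbook reading can start at hour 1 and finishes at hour 7.
Lecture review waits on textbook reading (finishes hour 7), so it starts at hour 7 and finishes at 7 + 4 = hour 11.

Working backward from the deadline:
Final review has no dependents, so it just needs to finish by hour 36. Starting by 36 − 3 = hour 33 achieves that.
Formula-sheet prep feeds into final review (must start by hour 33); so formula-sheet prep must finish by hour 33 and therefore start by hour 24.
Since formula-sheet prep (must start by hour 24, minus 2-hour gap → hour 22) depends on it, group study must finish by hour 22. Backing off its 2-hour duration gives a latest start of hour 20.
Lecture review feeds group study (must start by hour 20, minus 1-hour gap → hour 19); formula-sheet prep (must start by hour 24). Taking the minimum, lecture review must finish by hour 19 and start by 19 − 4 = hour 15.
So lecture review can start as early as hour 7 and as late as hour 15, giving 15 − 7 = 8 hours of slack.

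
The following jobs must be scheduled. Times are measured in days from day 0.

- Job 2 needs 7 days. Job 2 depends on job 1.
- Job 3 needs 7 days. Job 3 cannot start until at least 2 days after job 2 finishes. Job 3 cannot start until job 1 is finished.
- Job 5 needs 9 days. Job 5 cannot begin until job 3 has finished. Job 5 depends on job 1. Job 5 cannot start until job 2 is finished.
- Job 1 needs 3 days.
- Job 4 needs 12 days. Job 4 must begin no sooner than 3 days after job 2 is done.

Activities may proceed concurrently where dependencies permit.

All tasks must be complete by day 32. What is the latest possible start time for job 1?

4

Job 5 has no dependents, so it just needs to finish by day 32. Starting by 32 − 9 = day 23 achieves that.
Job 3 must finish before job 5 (must start by day 23). With a 7-day duration, job 3 must start by 23 − 7 = day 16.
Job 4 must finish by day 32; it takes 12 days, so it must start by 32 − 12 = day 20.
For job 2: job 3 (must start by day 16, minus 2-day gap → day 14); job 4 (must start by day 20, minus 3-day gap → day 17); job 5 (must start by day 23). The most restrictive is day 14; with a 7-day duration, job 2 must start by day 7.
For job 1: job 2 (must start by day 7); job 3 (must start by day 16); job 5 (must start by day 23). The most restrictive is day 7; with a 3-day duration, job 1 must start by day 4.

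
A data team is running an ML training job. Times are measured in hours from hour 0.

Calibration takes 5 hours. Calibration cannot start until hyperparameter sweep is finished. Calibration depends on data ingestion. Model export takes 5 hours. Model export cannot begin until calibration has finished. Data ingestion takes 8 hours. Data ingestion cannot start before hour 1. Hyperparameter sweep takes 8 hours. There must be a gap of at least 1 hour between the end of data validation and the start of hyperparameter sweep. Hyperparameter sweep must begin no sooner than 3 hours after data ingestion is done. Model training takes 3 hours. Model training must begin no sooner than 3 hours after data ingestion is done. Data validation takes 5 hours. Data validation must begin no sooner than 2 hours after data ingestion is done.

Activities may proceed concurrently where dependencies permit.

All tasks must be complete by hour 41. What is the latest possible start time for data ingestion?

7

Model export must finish by hour 41; it takes 5 hours, so it must start by 41 − 5 = hour 36.
Calibration feeds into model export (must start by hour 36); so calibration must finish by hour 36 and therefore start by hour 31.
Hyperparameter sweep has to be done before calibration (must start by hour 31). That means finishing by hour 31, i.e. starting by 31 − 8 = hour 23.
Data validation feeds into hyperparameter sweep (must start by hour 23, minus 1-hour gap → hour 22); so data validation must finish by hour 22 and therefore start by hour 17.
Nothing follows model training; the deadline of hour 41 is its only limit. It must start by 41 − 3 = hour 38.
Data ingestion has several dependents: data validation (must start by hour 17, minus 2-hour gap → hour 15); hyperparameter sweep (must start by hour 23, minus 3-hour gap → hour 20); model training (must start by hour 38, minus 3-hour gap → hour 35); calibration (must start by hour 31). The earliest of those limits is hour 15, so data ingestion must start by 15 − 8 = hour 7.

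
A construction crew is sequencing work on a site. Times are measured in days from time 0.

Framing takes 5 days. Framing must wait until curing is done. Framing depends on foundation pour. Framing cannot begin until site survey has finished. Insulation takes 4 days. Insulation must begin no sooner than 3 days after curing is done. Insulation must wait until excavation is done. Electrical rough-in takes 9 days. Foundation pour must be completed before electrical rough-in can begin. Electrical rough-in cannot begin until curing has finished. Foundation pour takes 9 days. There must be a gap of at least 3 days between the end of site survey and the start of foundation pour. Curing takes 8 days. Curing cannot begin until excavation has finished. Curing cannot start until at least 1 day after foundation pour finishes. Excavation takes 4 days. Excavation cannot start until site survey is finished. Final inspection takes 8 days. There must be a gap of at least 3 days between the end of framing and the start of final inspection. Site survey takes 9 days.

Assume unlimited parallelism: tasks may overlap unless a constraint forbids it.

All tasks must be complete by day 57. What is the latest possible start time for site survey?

11

Nothing follows final inspection; the deadline of day 57 is its only limit. It must start by 57 − 8 = day 49.
Since final inspection (must start by day 49, minus 3-day gap → day 46) depends on it, framing must finish by day 46. Backing off its 5-day duration gives a latest start of day 41.
To finish by day 57, electrical rough-in (duration 9) must start no later than day 48.
Insulation has no dependents, so it just needs to finish by day 57. Starting by 57 − 4 = day 53 achieves that.
Curing has several dependents: framing (must start by day 41); electrical rough-in (must start by day 48); insulation (must start by day 53, minus 3-day gap → day 50). The earliest of those limits is day 41, so curing must start by 41 − 8 = day 33.
For excavation: curing (must start by day 33); insulation (must start by day 53). The most restrictive is day 33; with a 4-day duration, excavation must start by day 29.
Foundation pour has several dependents: curing (must start by day 33, minus 1-day gap → day 32); framing (must start by day 41); electrical rough-in (must start by day 48). The earliest of those limits is day 32, so foundation pour must start by 32 − 9 = day 23.
For site survey: excavation (must start by day 29); foundation pour (must start by day 23, minus 3-day gap → day 20); framing (must start by day 41). The most restrictive is day 20; with a 9-day duration, site survey must start by day 11.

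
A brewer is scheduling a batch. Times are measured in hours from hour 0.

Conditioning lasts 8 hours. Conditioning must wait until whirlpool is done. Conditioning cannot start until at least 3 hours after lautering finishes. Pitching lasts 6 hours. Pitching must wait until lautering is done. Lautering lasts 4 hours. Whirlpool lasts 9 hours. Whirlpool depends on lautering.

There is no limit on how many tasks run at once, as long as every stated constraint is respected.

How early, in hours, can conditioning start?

13

Lautering has no prerequisites, so it starts at hour 0 and finishes at hour 4.
Whirlpool cannot begin until lautering (finishes hour 4). It runs from hour 4 to 4 + 9 = hour 13.
Conditioning waits on whirlpool (finishes hour 13); lautering (finishes hour 4, plus 3-hour gap → hour 7). The latest of these is hour 13, which is the earliest conditioning can start.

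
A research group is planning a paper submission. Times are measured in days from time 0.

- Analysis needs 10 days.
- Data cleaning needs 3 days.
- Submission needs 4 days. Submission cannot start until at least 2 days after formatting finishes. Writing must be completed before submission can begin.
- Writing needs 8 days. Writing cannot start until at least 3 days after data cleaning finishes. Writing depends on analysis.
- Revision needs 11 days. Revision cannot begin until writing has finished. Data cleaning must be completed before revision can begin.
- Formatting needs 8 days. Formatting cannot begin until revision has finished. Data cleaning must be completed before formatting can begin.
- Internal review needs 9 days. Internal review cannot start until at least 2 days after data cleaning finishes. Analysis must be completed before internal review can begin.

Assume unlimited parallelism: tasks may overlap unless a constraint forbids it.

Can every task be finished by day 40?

Nothing blocks analysis, so it runs from day 0 to day 10.
Data cleaning has no prerequisites, so it starts at day 0 and finishes at day 3.
Internal review has to wait for data cleaning (finishes day 3, plus 2-day gap → day 5); analysis (finishes day 10). The latest of these is day 10, so internal review runs day 10 to 10 + 9 = day 19.
For writing: data cleaning (finishes day 3, plus 3-day gap → day 6); analysis (finishes day 10). Taking the maximum gives a start of day 10, and it finishes at 10 + 8 = day 18.
Revision needs all of writing (finishes day 18); data cleaning (finishes day 3). That puts its earliest start at day 18; it finishes at 18 + 11 = day 29.
Formatting cannot start until revision (finishes day 29); data cleaning (finishes day 3). The controlling bound is day 29, so formatting finishes at 29 + 8 = day 37.
Submission cannot start until formatting (finishes day 37, plus 2-day gap → day 39); writing (finishes day 18). The controlling bound is day 39, so submission finishes at 39 + 4 = day 43.
The earliest everything can be done is day 43, which is after the deadline of 40, so it is not possible.

No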